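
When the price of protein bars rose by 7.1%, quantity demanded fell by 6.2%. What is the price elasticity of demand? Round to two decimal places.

-0.87

ε = %ΔQ / %ΔP = (-6.2)/(7.1) = -0.873.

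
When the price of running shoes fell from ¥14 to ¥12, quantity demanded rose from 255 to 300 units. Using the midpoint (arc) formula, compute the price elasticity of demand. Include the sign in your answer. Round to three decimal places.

ΔQ = 300 − 255 = 45; ΔP = 12 − 14 = -2.
Midpoints: P̄ = 13.00, Q̄ = 277.5.
ε = (ΔQ/ΔP)(P̄/Q̄) = (45/-2)(13.00/277.5).

-1.054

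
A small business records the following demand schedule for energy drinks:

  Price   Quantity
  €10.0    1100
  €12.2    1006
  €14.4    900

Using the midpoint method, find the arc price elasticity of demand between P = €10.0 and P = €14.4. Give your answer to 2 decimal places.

At P = 10.0, Q = 1100; at P = 14.4, Q = 900.
ΔQ = -200, ΔP = 4.4. Midpoints: P̄ = 12.20, Q̄ = 1000.0.
ε = (ΔQ/ΔP)(P̄/Q̄) = (-200/4.4)(12.20/1000.0).

-0.55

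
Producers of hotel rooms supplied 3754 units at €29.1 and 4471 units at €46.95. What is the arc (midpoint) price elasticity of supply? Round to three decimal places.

ΔQ = 4471 − 3754 = 717; ΔP = 46.95 − 29.1 = 17.85.
Midpoints: P̄ = 38.03, Q̄ = 4112.5.
ε_s = (ΔQ/ΔP)(P̄/Q̄) = (717/17.85)(38.03/4112.5).

0.371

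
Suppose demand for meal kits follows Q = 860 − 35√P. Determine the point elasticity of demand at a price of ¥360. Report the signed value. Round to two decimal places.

-1.69

At P = 360, Q = 195.922.
dQ/dP = −35/(2√P) = -0.922.
ε = (dQ/dP)(P/Q) = (-0.922)(360/195.922).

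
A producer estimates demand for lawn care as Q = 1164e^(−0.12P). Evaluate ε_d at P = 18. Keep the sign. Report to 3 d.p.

-2.160

At P = 18, Q = 134.238.
dQ/dP = −0.12·1164e^(−0.12P) = −0.12Q = -16.109.
ε = (dQ/dP)(P/Q) = (-16.109)(18/134.238).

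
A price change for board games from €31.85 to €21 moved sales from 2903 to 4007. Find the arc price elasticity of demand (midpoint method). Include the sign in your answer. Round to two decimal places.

-0.78

ΔQ = 4007 − 2903 = 1104; ΔP = 21 − 31.85 = -10.85.
Midpoints: P̄ = 26.43, Q̄ = 3455.0.
ε = (ΔQ/ΔP)(P̄/Q̄) = (1104/-10.85)(26.43/3455.0).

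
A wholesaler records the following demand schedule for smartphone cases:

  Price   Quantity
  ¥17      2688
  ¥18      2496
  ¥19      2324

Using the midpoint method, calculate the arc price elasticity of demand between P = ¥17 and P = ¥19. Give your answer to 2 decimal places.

At P = 17, Q = 2688; at P = 19, Q = 2324.
ΔQ = -364, ΔP = 2. Midpoints: P̄ = 18.00, Q̄ = 2506.0.
ε = (ΔQ/ΔP)(P̄/Q̄) = (-364/2)(18.00/2506.0).

-1.31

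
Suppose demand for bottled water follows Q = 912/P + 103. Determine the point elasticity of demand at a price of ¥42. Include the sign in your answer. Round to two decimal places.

-0.17

At P = 42, Q = 124.714.
dQ/dP = −912/P² = -0.517.
ε = (dQ/dP)(P/Q) = (-0.517)(42/124.714).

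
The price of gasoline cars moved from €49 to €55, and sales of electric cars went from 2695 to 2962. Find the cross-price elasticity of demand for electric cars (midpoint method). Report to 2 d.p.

ΔQ_x = 2962 − 2695 = 267; ΔP_y = 55 − 49 = 6.
Midpoints: P̄_y = 52.00, Q̄_x = 2828.5.
ε_xy = (ΔQ_x/ΔP_y)(P̄_y/Q̄_x) = (267/6)(52.00/2828.5).

0.82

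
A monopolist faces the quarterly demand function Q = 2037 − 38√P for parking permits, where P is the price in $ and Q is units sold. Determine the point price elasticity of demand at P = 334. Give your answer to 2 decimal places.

-0.26

At P = 334, Q = 1342.525.
dQ/dP = −38/(2√P) = -1.040.
ε = (dQ/dP)(P/Q) = (-1.040)(334/1342.525).
|ε| < 1, so demand is inelastic at this price.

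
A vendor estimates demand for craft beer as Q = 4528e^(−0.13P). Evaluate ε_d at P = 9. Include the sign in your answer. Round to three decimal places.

At P = 9, Q = 1405.342.
dQ/dP = −0.13·4528e^(−0.13P) = −0.13Q = -182.694.
ε = (dQ/dP)(P/Q) = (-182.694)(9/1405.342).
|ε| > 1, so demand is elastic at this price.

-1.170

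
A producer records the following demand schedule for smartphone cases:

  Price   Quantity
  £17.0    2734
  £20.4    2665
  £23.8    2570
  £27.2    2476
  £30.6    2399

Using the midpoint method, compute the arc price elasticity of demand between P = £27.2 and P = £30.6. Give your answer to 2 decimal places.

-0.27

At P = 27.2, Q = 2476; at P = 30.6, Q = 2399.
ΔQ = -77, ΔP = 3.4. Midpoints: P̄ = 28.90, Q̄ = 2437.5.
ε = (ΔQ/ΔP)(P̄/Q̄) = (-77/3.4)(28.90/2437.5).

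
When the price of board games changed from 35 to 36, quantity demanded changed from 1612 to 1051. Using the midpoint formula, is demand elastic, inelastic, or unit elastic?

Arc ε ≈ -14.957.
|ε| = 14.96 > 1.

elastic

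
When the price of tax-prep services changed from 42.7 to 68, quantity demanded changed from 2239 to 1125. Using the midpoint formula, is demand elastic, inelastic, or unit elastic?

elastic

Arc ε ≈ -1.449.
|ε| = 1.45 > 1.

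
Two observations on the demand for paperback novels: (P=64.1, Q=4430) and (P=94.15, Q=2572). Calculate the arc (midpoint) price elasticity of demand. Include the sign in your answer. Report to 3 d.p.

-1.397

ΔQ = 2572 − 4430 = -1858; ΔP = 94.15 − 64.1 = 30.05.
Midpoints: P̄ = 79.12, Q̄ = 3501.0.
ε = (ΔQ/ΔP)(P̄/Q̄) = (-1858/30.05)(79.12/3501.0).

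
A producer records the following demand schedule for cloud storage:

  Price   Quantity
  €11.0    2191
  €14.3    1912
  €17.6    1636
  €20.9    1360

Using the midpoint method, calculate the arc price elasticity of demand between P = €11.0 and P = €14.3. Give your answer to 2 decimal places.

At P = 11.0, Q = 2191; at P = 14.3, Q = 1912.
ΔQ = -279, ΔP = 3.3. Midpoints: P̄ = 12.65, Q̄ = 2051.5.
ε = (ΔQ/ΔP)(P̄/Q̄) = (-279/3.3)(12.65/2051.5).

-0.52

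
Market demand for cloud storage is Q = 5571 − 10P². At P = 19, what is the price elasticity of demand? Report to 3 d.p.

At P = 19, Q = 1961.
dQ/dP = −20P = -380.
ε = (dQ/dP)(P/Q) = (-380)(19/1961).
|ε| > 1, so demand is elastic at this price.

-3.682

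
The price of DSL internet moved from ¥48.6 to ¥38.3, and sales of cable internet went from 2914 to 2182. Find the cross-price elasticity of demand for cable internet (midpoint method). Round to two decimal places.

ΔQ_x = 2182 − 2914 = -732; ΔP_y = 38.3 − 48.6 = -10.3.
Midpoints: P̄_y = 43.45, Q̄_x = 2548.0.
ε_xy = (ΔQ_x/ΔP_y)(P̄_y/Q̄_x) = (-732/-10.3)(43.45/2548.0).
ε_xy > 0, so the goods are substitutes.

1.21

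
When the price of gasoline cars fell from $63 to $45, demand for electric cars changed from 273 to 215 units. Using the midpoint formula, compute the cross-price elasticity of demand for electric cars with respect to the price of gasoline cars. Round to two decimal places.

0.71

ΔQ_x = 215 − 273 = -58; ΔP_y = 45 − 63 = -18.
Midpoints: P̄_y = 54.00, Q̄_x = 244.0.
ε_xy = (ΔQ_x/ΔP_y)(P̄_y/Q̄_x) = (-58/-18)(54.00/244.0).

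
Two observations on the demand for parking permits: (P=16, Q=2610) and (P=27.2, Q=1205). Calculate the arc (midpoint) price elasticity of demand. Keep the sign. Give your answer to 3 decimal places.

ΔQ = 1205 − 2610 = -1405; ΔP = 27.2 − 16 = 11.2.
Midpoints: P̄ = 21.60, Q̄ = 1907.5.
ε = (ΔQ/ΔP)(P̄/Q̄) = (-1405/11.2)(21.60/1907.5).

-1.421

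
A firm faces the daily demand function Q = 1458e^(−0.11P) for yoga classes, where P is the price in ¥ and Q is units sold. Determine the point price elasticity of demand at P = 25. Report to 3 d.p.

-2.750

At P = 25, Q = 93.207.
dQ/dP = −0.11·1458e^(−0.11P) = −0.11Q = -10.253.
ε = (dQ/dP)(P/Q) = (-10.253)(25/93.207).
|ε| > 1, so demand is elastic at this price.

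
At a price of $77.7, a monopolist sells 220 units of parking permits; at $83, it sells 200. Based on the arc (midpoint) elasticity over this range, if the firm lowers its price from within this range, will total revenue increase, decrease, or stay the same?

increase

Arc ε = (-20/5.3)(80.35/210.0) ≈ -1.444.
|ε| = 1.44 > 1, so demand is elastic. A price cut therefore raises total revenue.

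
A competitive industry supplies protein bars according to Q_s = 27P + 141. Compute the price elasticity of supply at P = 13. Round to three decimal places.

0.713

At P = 13, Q_s = 492.
dQ_s/dP = 27.
ε_s = (dQ_s/dP)(P/Q_s) = (27)(13/492).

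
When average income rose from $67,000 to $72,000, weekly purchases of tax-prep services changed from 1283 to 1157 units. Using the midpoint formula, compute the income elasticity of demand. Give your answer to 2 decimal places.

-1.44

ΔQ = -126, ΔI = 5000. Midpoints: Ī = 69,500, Q̄ = 1220.0.
ε_I = (ΔQ/ΔI)(Ī/Q̄) = (-126/5000)(69500/1220.0).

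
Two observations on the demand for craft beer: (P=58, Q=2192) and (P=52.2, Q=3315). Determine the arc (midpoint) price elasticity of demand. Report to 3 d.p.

-3.875

ΔQ = 3315 − 2192 = 1123; ΔP = 52.2 − 58 = -5.8.
Midpoints: P̄ = 55.10, Q̄ = 2753.5.
ε = (ΔQ/ΔP)(P̄/Q̄) = (1123/-5.8)(55.10/2753.5).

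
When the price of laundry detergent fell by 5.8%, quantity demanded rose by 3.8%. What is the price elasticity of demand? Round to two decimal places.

-0.66

ε = %ΔQ / %ΔP = (3.8)/(-5.8) = -0.655.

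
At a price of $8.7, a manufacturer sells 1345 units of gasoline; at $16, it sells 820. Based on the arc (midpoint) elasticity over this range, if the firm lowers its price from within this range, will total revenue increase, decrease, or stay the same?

Arc ε = (-525/7.3)(12.35/1082.5) ≈ -0.820.
|ε| = 0.82 < 1, so demand is inelastic. A price cut therefore reduces total revenue.

decrease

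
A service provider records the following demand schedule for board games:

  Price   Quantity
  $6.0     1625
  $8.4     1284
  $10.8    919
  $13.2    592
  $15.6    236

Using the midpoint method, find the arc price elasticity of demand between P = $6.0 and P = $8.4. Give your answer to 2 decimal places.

-0.70

At P = 6.0, Q = 1625; at P = 8.4, Q = 1284.
ΔQ = -341, ΔP = 2.4. Midpoints: P̄ = 7.20, Q̄ = 1454.5.
ε = (ΔQ/ΔP)(P̄/Q̄) = (-341/2.4)(7.20/1454.5).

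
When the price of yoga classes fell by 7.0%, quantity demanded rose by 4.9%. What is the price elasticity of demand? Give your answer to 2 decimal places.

ε = %ΔQ / %ΔP = (4.9)/(-7.0) = -0.700.

-0.70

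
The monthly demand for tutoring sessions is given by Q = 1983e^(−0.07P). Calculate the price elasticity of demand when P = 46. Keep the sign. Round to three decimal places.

-3.220

At P = 46, Q = 79.231.
dQ/dP = −0.07·1983e^(−0.07P) = −0.07Q = -5.546.
ε = (dQ/dP)(P/Q) = (-5.546)(46/79.231).
|ε| > 1, so demand is elastic at this price.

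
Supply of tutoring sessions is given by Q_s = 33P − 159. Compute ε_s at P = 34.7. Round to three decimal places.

1.161

At P = 34.7, Q_s = 986.10.
dQ_s/dP = 33.
ε_s = (dQ_s/dP)(P/Q_s) = (33)(34.7/986.10).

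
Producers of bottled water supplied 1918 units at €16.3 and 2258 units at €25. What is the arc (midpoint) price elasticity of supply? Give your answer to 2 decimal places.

0.39

ΔQ = 2258 − 1918 = 340; ΔP = 25 − 16.3 = 8.7.
Midpoints: P̄ = 20.65, Q̄ = 2088.0.
ε_s = (ΔQ/ΔP)(P̄/Q̄) = (340/8.7)(20.65/2088.0).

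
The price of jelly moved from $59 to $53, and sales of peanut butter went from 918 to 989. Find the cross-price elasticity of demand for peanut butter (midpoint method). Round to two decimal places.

ΔQ_x = 989 − 918 = 71; ΔP_y = 53 − 59 = -6.
Midpoints: P̄_y = 56.00, Q̄_x = 953.5.
ε_xy = (ΔQ_x/ΔP_y)(P̄_y/Q̄_x) = (71/-6)(56.00/953.5).

-0.69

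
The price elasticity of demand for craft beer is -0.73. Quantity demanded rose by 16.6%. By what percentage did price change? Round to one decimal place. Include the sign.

-22.7%

%ΔP ≈ %ΔQ / ε = (16.6%)/(-0.73) = -22.74%.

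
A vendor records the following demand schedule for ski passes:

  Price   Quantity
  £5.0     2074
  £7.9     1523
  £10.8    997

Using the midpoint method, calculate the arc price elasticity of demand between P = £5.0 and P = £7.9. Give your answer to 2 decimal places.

-0.68

At P = 5.0, Q = 2074; at P = 7.9, Q = 1523.
ΔQ = -551, ΔP = 2.9. Midpoints: P̄ = 6.45, Q̄ = 1798.5.
ε = (ΔQ/ΔP)(P̄/Q̄) = (-551/2.9)(6.45/1798.5).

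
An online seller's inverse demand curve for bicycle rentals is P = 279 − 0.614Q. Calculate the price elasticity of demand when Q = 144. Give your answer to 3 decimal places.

At Q = 144, P = 279 − 0.614(144) = 190.58.
dP/dQ = −0.614, so dQ/dP = 1/(−0.614) = -1.629.
ε = (dQ/dP)(P/Q) = (-1.629)(190.58/144).

-2.156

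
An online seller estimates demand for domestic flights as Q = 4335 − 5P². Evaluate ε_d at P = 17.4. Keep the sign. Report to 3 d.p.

-1.073

At P = 17.4, Q = 2821.200.
dQ/dP = −10P = -174.
ε = (dQ/dP)(P/Q) = (-174)(17.4/2821.200).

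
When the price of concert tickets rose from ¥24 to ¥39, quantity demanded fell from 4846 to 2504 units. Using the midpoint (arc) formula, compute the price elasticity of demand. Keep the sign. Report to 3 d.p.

-1.338

ΔQ = 2504 − 4846 = -2342; ΔP = 39 − 24 = 15.
Midpoints: P̄ = 31.50, Q̄ = 3675.0.
ε = (ΔQ/ΔP)(P̄/Q̄) = (-2342/15)(31.50/3675.0).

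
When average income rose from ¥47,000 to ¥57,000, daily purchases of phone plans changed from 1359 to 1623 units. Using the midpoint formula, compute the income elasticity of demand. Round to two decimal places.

ΔQ = 264, ΔI = 10000. Midpoints: Ī = 52,000, Q̄ = 1491.0.
ε_I = (ΔQ/ΔI)(Ī/Q̄) = (264/10000)(52000/1491.0).

0.92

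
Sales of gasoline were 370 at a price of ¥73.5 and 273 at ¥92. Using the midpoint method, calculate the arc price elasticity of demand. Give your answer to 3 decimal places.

ΔQ = 273 − 370 = -97; ΔP = 92 − 73.5 = 18.5.
Midpoints: P̄ = 82.75, Q̄ = 321.5.
ε = (ΔQ/ΔP)(P̄/Q̄) = (-97/18.5)(82.75/321.5).

-1.350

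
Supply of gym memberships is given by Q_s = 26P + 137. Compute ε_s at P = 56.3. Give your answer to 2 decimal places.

At P = 56.3, Q_s = 1600.80.
dQ_s/dP = 26.
ε_s = (dQ_s/dP)(P/Q_s) = (26)(56.3/1600.80).

0.91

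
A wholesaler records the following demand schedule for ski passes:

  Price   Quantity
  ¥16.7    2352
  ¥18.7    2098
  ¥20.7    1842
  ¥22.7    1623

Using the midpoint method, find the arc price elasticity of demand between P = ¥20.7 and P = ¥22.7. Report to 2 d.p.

At P = 20.7, Q = 1842; at P = 22.7, Q = 1623.
ΔQ = -219, ΔP = 2.0. Midpoints: P̄ = 21.70, Q̄ = 1732.5.
ε = (ΔQ/ΔP)(P̄/Q̄) = (-219/2.0)(21.70/1732.5).

-1.37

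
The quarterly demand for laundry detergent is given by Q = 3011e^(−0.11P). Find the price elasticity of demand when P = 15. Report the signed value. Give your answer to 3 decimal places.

-1.650

At P = 15, Q = 578.262.
dQ/dP = −0.11·3011e^(−0.11P) = −0.11Q = -63.609.
ε = (dQ/dP)(P/Q) = (-63.609)(15/578.262).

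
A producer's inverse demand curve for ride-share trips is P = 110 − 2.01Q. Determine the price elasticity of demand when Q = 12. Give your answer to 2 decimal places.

At Q = 12, P = 110 − 2.01(12) = 85.88.
dP/dQ = −2.01, so dQ/dP = 1/(−2.01) = -0.498.
ε = (dQ/dP)(P/Q) = (-0.498)(85.88/12).

-3.56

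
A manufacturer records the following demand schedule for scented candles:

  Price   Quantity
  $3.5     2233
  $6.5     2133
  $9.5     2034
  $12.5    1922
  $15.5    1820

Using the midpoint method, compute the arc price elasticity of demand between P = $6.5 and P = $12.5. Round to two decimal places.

-0.16

At P = 6.5, Q = 2133; at P = 12.5, Q = 1922.
ΔQ = -211, ΔP = 6.0. Midpoints: P̄ = 9.50, Q̄ = 2027.5.
ε = (ΔQ/ΔP)(P̄/Q̄) = (-211/6.0)(9.50/2027.5).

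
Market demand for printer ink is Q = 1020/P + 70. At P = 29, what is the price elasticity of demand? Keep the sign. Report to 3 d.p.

-0.334

At P = 29, Q = 105.172.
dQ/dP = −1020/P² = -1.213.
ε = (dQ/dP)(P/Q) = (-1.213)(29/105.172).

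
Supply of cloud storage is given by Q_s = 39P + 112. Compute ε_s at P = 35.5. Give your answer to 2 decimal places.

At P = 35.5, Q_s = 1496.50.
dQ_s/dP = 39.
ε_s = (dQ_s/dP)(P/Q_s) = (39)(35.5/1496.50).

0.93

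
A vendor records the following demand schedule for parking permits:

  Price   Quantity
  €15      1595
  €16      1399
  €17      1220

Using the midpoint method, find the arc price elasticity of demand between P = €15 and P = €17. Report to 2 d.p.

At P = 15, Q = 1595; at P = 17, Q = 1220.
ΔQ = -375, ΔP = 2. Midpoints: P̄ = 16.00, Q̄ = 1407.5.
ε = (ΔQ/ΔP)(P̄/Q̄) = (-375/2)(16.00/1407.5).

-2.13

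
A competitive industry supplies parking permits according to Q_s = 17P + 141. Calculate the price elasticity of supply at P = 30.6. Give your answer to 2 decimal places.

0.79

At P = 30.6, Q_s = 661.20.
dQ_s/dP = 17.
ε_s = (dQ_s/dP)(P/Q_s) = (17)(30.6/661.20).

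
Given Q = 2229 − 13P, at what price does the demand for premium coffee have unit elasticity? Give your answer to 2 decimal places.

For linear demand Q = a − bP, ε = −bP/(a − bP). |ε| = 1 when bP = a − bP, i.e. P = a/(2b).
P = 2229/(2·13) = 2229/26 = 85.7308.

85.73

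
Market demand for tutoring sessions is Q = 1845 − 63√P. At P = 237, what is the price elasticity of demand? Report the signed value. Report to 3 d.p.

At P = 237, Q = 875.127.
dQ/dP = −63/(2√P) = -2.046.
ε = (dQ/dP)(P/Q) = (-2.046)(237/875.127).

-0.554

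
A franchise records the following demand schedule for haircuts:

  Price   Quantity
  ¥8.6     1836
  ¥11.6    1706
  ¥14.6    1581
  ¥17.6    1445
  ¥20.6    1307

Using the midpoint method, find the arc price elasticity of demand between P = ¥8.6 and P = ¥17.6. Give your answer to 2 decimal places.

At P = 8.6, Q = 1836; at P = 17.6, Q = 1445.
ΔQ = -391, ΔP = 9.0. Midpoints: P̄ = 13.10, Q̄ = 1640.5.
ε = (ΔQ/ΔP)(P̄/Q̄) = (-391/9.0)(13.10/1640.5).

-0.35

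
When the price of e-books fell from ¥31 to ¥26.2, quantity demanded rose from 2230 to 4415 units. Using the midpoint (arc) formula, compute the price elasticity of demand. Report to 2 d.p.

ΔQ = 4415 − 2230 = 2185; ΔP = 26.2 − 31 = -4.8.
Midpoints: P̄ = 28.60, Q̄ = 3322.5.
ε = (ΔQ/ΔP)(P̄/Q̄) = (2185/-4.8)(28.60/3322.5).

-3.92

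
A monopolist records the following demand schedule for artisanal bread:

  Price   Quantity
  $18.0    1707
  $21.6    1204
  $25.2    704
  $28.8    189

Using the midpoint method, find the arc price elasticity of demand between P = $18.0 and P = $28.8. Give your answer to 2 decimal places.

-3.47

At P = 18.0, Q = 1707; at P = 28.8, Q = 189.
ΔQ = -1518, ΔP = 10.8. Midpoints: P̄ = 23.40, Q̄ = 948.0.
ε = (ΔQ/ΔP)(P̄/Q̄) = (-1518/10.8)(23.40/948.0).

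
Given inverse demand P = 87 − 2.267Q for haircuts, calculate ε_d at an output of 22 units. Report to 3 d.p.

-0.744

At Q = 22, P = 87 − 2.267(22) = 37.13.
dP/dQ = −2.267, so dQ/dP = 1/(−2.267) = -0.441.
ε = (dQ/dP)(P/Q) = (-0.441)(37.13/22).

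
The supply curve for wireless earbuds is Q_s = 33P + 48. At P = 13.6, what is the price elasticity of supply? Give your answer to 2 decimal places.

0.90

At P = 13.6, Q_s = 496.80.
dQ_s/dP = 33.
ε_s = (dQ_s/dP)(P/Q_s) = (33)(13.6/496.80).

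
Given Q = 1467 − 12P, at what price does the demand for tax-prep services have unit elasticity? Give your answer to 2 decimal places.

For linear demand Q = a − bP, ε = −bP/(a − bP). |ε| = 1 when bP = a − bP, i.e. P = a/(2b).
P = 1467/(2·12) = 1467/24 = 61.1250.

61.13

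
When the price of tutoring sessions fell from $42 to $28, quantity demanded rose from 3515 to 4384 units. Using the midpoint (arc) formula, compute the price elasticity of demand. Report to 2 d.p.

-0.55

ΔQ = 4384 − 3515 = 869; ΔP = 28 − 42 = -14.
Midpoints: P̄ = 35.00, Q̄ = 3949.5.
ε = (ΔQ/ΔP)(P̄/Q̄) = (869/-14)(35.00/3949.5).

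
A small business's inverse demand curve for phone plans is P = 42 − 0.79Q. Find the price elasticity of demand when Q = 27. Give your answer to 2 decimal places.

At Q = 27, P = 42 − 0.79(27) = 20.67.
dP/dQ = −0.79, so dQ/dP = 1/(−0.79) = -1.266.
ε = (dQ/dP)(P/Q) = (-1.266)(20.67/27).

-0.97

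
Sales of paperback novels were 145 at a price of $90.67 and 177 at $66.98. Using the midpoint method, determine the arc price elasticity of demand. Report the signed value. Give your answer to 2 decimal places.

-0.66

ΔQ = 177 − 145 = 32; ΔP = 66.98 − 90.67 = -23.69.
Midpoints: P̄ = 78.83, Q̄ = 161.0.
ε = (ΔQ/ΔP)(P̄/Q̄) = (32/-23.69)(78.83/161.0).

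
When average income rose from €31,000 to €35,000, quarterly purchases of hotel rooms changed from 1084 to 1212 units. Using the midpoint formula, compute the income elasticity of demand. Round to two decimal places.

0.92

ΔQ = 128, ΔI = 4000. Midpoints: Ī = 33,000, Q̄ = 1148.0.
ε_I = (ΔQ/ΔI)(Ī/Q̄) = (128/4000)(33000/1148.0).
ε_I > 0, so the good is normal.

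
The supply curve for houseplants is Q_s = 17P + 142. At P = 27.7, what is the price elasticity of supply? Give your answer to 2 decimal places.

At P = 27.7, Q_s = 612.90.
dQ_s/dP = 17.
ε_s = (dQ_s/dP)(P/Q_s) = (17)(27.7/612.90).

0.77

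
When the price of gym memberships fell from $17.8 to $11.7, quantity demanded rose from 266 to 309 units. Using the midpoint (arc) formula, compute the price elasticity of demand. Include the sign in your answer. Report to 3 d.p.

ΔQ = 309 − 266 = 43; ΔP = 11.7 − 17.8 = -6.1.
Midpoints: P̄ = 14.75, Q̄ = 287.5.
ε = (ΔQ/ΔP)(P̄/Q̄) = (43/-6.1)(14.75/287.5).

-0.362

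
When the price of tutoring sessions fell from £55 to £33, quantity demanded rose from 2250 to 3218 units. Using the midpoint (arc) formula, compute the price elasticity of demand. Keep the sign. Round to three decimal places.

-0.708

ΔQ = 3218 − 2250 = 968; ΔP = 33 − 55 = -22.
Midpoints: P̄ = 44.00, Q̄ = 2734.0.
ε = (ΔQ/ΔP)(P̄/Q̄) = (968/-22)(44.00/2734.0).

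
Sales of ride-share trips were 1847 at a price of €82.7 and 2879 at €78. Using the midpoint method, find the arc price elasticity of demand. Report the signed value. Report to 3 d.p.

-7.466

ΔQ = 2879 − 1847 = 1032; ΔP = 78 − 82.7 = -4.7.
Midpoints: P̄ = 80.35, Q̄ = 2363.0.
ε = (ΔQ/ΔP)(P̄/Q̄) = (1032/-4.7)(80.35/2363.0).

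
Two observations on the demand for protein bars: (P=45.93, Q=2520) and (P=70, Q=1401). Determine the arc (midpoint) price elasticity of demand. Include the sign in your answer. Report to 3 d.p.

-1.375

ΔQ = 1401 − 2520 = -1119; ΔP = 70 − 45.93 = 24.07.
Midpoints: P̄ = 57.97, Q̄ = 1960.5.
ε = (ΔQ/ΔP)(P̄/Q̄) = (-1119/24.07)(57.97/1960.5).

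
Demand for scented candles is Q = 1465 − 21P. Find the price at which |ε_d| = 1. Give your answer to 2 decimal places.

34.88

For linear demand Q = a − bP, ε = −bP/(a − bP). |ε| = 1 when bP = a − bP, i.e. P = a/(2b).
P = 1465/(2·21) = 1465/42 = 34.8810.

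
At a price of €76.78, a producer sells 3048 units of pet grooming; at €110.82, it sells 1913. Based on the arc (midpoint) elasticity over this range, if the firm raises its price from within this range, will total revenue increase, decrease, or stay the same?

Arc ε = (-1135/34.04)(93.80/2480.5) ≈ -1.261.
|ε| = 1.26 > 1, so demand is elastic. A price rise therefore reduces total revenue.

decrease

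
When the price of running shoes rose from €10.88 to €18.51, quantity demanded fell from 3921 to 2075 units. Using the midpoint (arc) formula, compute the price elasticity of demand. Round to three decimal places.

ΔQ = 2075 − 3921 = -1846; ΔP = 18.51 − 10.88 = 7.63.
Midpoints: P̄ = 14.70, Q̄ = 2998.0.
ε = (ΔQ/ΔP)(P̄/Q̄) = (-1846/7.63)(14.70/2998.0).

-1.186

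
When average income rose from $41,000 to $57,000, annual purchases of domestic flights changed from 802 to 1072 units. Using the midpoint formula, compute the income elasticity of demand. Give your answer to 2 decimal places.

0.88

ΔQ = 270, ΔI = 16000. Midpoints: Ī = 49,000, Q̄ = 937.0.
ε_I = (ΔQ/ΔI)(Ī/Q̄) = (270/16000)(49000/937.0).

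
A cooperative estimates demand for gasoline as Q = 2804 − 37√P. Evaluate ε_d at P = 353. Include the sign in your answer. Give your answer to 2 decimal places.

At P = 353, Q = 2108.833.
dQ/dP = −37/(2√P) = -0.985.
ε = (dQ/dP)(P/Q) = (-0.985)(353/2108.833).
|ε| < 1, so demand is inelastic at this price.

-0.16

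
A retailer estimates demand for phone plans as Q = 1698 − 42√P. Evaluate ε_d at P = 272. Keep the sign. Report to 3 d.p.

-0.345

At P = 272, Q = 1005.318.
dQ/dP = −42/(2√P) = -1.273.
ε = (dQ/dP)(P/Q) = (-1.273)(272/1005.318).
|ε| < 1, so demand is inelastic at this price.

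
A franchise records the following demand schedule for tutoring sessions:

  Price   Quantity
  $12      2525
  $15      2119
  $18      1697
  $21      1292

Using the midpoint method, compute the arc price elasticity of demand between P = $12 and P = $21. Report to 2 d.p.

-1.18

At P = 12, Q = 2525; at P = 21, Q = 1292.
ΔQ = -1233, ΔP = 9. Midpoints: P̄ = 16.50, Q̄ = 1908.5.
ε = (ΔQ/ΔP)(P̄/Q̄) = (-1233/9)(16.50/1908.5).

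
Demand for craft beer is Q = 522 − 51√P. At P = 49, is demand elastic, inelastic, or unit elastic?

Q = 165, dQ/dP = -3.643.
ε = (dQ/dP)(P/Q) ≈ -1.082.
|ε| = 1.08 > 1.

elastic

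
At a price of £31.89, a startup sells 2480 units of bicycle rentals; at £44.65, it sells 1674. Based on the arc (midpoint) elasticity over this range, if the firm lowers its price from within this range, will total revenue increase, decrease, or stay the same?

increase

Arc ε = (-806/12.76)(38.27/2077.0) ≈ -1.164.
|ε| = 1.16 > 1, so demand is elastic. A price cut therefore raises total revenue.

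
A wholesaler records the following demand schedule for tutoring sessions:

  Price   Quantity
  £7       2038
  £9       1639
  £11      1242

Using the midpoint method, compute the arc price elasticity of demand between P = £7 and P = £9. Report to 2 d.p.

At P = 7, Q = 2038; at P = 9, Q = 1639.
ΔQ = -399, ΔP = 2. Midpoints: P̄ = 8.00, Q̄ = 1838.5.
ε = (ΔQ/ΔP)(P̄/Q̄) = (-399/2)(8.00/1838.5).

-0.87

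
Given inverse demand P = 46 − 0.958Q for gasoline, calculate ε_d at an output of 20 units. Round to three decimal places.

-1.401

At Q = 20, P = 46 − 0.958(20) = 26.84.
dP/dQ = −0.958, so dQ/dP = 1/(−0.958) = -1.044.
ε = (dQ/dP)(P/Q) = (-1.044)(26.84/20).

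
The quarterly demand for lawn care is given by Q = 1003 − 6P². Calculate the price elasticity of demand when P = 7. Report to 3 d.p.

-0.829

At P = 7, Q = 709.
dQ/dP = −12P = -84.
ε = (dQ/dP)(P/Q) = (-84)(7/709).
|ε| < 1, so demand is inelastic at this price.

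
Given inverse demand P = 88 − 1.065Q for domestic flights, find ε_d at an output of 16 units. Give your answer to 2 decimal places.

At Q = 16, P = 88 − 1.065(16) = 70.96.
dP/dQ = −1.065, so dQ/dP = 1/(−1.065) = -0.939.
ε = (dQ/dP)(P/Q) = (-0.939)(70.96/16).

-4.16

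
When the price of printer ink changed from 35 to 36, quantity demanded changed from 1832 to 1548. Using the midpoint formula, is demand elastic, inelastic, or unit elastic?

elastic

Arc ε ≈ -5.966.
|ε| = 5.97 > 1.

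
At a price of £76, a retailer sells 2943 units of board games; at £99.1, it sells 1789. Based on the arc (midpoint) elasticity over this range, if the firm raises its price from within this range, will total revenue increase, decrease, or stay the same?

Arc ε = (-1154/23.1)(87.55/2366.0) ≈ -1.849.
|ε| = 1.85 > 1, so demand is elastic. A price rise therefore reduces total revenue.

decrease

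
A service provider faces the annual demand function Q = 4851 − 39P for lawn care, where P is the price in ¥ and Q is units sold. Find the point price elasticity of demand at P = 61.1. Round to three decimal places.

At P = 61.1, Q = 2468.100.
dQ/dP = −39.
ε = (dQ/dP)(P/Q) = (-39)(61.1/2468.100).

-0.965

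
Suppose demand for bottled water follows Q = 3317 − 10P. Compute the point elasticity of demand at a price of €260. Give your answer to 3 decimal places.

At P = 260, Q = 717.
dQ/dP = −10.
ε = (dQ/dP)(P/Q) = (-10)(260/717).

-3.626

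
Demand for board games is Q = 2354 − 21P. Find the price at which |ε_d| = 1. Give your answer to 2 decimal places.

For linear demand Q = a − bP, ε = −bP/(a − bP). |ε| = 1 when bP = a − bP, i.e. P = a/(2b).
P = 2354/(2·21) = 2354/42 = 56.0476.

56.05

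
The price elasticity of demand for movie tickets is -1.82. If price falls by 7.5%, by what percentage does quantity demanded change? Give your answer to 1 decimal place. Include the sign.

13.7%

%ΔQ ≈ ε × %ΔP = (-1.82)(-7.5%) = 13.65%.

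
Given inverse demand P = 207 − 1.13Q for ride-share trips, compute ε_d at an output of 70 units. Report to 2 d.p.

-1.62

At Q = 70, P = 207 − 1.13(70) = 127.90.
dP/dQ = −1.13, so dQ/dP = 1/(−1.13) = -0.885.
ε = (dQ/dP)(P/Q) = (-0.885)(127.90/70).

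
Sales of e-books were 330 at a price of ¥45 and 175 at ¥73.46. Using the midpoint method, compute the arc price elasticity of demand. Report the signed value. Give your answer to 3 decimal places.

ΔQ = 175 − 330 = -155; ΔP = 73.46 − 45 = 28.46.
Midpoints: P̄ = 59.23, Q̄ = 252.5.
ε = (ΔQ/ΔP)(P̄/Q̄) = (-155/28.46)(59.23/252.5).

-1.278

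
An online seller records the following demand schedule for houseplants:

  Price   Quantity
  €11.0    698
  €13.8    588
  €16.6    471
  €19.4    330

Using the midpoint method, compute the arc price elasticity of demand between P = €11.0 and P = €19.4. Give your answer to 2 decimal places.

At P = 11.0, Q = 698; at P = 19.4, Q = 330.
ΔQ = -368, ΔP = 8.4. Midpoints: P̄ = 15.20, Q̄ = 514.0.
ε = (ΔQ/ΔP)(P̄/Q̄) = (-368/8.4)(15.20/514.0).

-1.30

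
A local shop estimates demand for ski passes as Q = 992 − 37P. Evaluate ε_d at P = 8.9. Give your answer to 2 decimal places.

At P = 8.9, Q = 662.700.
dQ/dP = −37.
ε = (dQ/dP)(P/Q) = (-37)(8.9/662.700).

-0.50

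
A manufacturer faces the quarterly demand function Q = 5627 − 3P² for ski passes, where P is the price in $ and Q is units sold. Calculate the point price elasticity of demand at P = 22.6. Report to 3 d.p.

At P = 22.6, Q = 4094.720.
dQ/dP = −6P = -135.600.
ε = (dQ/dP)(P/Q) = (-135.600)(22.6/4094.720).
|ε| < 1, so demand is inelastic at this price.

-0.748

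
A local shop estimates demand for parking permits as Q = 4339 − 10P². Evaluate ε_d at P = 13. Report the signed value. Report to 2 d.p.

-1.28

At P = 13, Q = 2649.
dQ/dP = −20P = -260.
ε = (dQ/dP)(P/Q) = (-260)(13/2649).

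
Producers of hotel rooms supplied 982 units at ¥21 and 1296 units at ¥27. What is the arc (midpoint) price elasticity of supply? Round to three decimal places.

ΔQ = 1296 − 982 = 314; ΔP = 27 − 21 = 6.
Midpoints: P̄ = 24.00, Q̄ = 1139.0.
ε_s = (ΔQ/ΔP)(P̄/Q̄) = (314/6)(24.00/1139.0).

1.103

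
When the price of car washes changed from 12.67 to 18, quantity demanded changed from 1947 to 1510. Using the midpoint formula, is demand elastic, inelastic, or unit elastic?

inelastic

Arc ε ≈ -0.727.
|ε| = 0.73 < 1.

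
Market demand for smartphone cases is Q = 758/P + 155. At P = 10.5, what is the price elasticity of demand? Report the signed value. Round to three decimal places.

-0.318

At P = 10.5, Q = 227.190.
dQ/dP = −758/P² = -6.875.
ε = (dQ/dP)(P/Q) = (-6.875)(10.5/227.190).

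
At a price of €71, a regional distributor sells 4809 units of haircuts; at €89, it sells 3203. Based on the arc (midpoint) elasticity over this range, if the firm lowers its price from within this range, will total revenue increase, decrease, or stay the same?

Arc ε = (-1606/18)(80.00/4006.0) ≈ -1.782.
|ε| = 1.78 > 1, so demand is elastic. A price cut therefore raises total revenue.

increase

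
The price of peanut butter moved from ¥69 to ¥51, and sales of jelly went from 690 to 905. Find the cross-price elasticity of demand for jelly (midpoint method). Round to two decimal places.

-0.90

ΔQ_x = 905 − 690 = 215; ΔP_y = 51 − 69 = -18.
Midpoints: P̄_y = 60.00, Q̄_x = 797.5.
ε_xy = (ΔQ_x/ΔP_y)(P̄_y/Q̄_x) = (215/-18)(60.00/797.5).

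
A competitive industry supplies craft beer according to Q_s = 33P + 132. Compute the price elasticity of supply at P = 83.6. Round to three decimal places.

0.954

At P = 83.6, Q_s = 2890.80.
dQ_s/dP = 33.
ε_s = (dQ_s/dP)(P/Q_s) = (33)(83.6/2890.80).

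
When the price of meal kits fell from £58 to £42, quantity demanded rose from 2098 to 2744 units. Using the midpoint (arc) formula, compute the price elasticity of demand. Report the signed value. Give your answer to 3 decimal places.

-0.834

ΔQ = 2744 − 2098 = 646; ΔP = 42 − 58 = -16.
Midpoints: P̄ = 50.00, Q̄ = 2421.0.
ε = (ΔQ/ΔP)(P̄/Q̄) = (646/-16)(50.00/2421.0).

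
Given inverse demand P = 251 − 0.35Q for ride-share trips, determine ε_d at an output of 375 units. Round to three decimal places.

At Q = 375, P = 251 − 0.35(375) = 119.75.
dP/dQ = −0.35, so dQ/dP = 1/(−0.35) = -2.857.
ε = (dQ/dP)(P/Q) = (-2.857)(119.75/375).

-0.912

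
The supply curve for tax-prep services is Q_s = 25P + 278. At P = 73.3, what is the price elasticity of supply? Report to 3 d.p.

At P = 73.3, Q_s = 2110.50.
dQ_s/dP = 25.
ε_s = (dQ_s/dP)(P/Q_s) = (25)(73.3/2110.50).

0.868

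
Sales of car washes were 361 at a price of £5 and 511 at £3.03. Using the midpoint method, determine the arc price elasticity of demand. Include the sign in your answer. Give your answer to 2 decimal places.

-0.70

ΔQ = 511 − 361 = 150; ΔP = 3.03 − 5 = -1.97.
Midpoints: P̄ = 4.01, Q̄ = 436.0.
ε = (ΔQ/ΔP)(P̄/Q̄) = (150/-1.97)(4.01/436.0).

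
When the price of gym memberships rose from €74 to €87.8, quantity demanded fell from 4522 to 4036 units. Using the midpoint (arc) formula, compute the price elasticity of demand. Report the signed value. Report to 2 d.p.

-0.67

ΔQ = 4036 − 4522 = -486; ΔP = 87.8 − 74 = 13.8.
Midpoints: P̄ = 80.90, Q̄ = 4279.0.
ε = (ΔQ/ΔP)(P̄/Q̄) = (-486/13.8)(80.90/4279.0).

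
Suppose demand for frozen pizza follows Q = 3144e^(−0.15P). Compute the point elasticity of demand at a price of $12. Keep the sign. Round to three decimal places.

At P = 12, Q = 519.700.
dQ/dP = −0.15·3144e^(−0.15P) = −0.15Q = -77.955.
ε = (dQ/dP)(P/Q) = (-77.955)(12/519.700).

-1.800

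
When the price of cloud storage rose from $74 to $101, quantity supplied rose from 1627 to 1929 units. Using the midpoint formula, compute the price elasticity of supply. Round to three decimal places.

ΔQ = 1929 − 1627 = 302; ΔP = 101 − 74 = 27.
Midpoints: P̄ = 87.50, Q̄ = 1778.0.
ε_s = (ΔQ/ΔP)(P̄/Q̄) = (302/27)(87.50/1778.0).

0.550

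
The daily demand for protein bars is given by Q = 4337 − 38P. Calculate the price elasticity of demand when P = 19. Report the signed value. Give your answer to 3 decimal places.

At P = 19, Q = 3615.
dQ/dP = −38.
ε = (dQ/dP)(P/Q) = (-38)(19/3615).

-0.200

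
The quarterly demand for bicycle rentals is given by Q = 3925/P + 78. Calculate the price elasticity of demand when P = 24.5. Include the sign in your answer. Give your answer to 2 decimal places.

At P = 24.5, Q = 238.204.
dQ/dP = −3925/P² = -6.539.
ε = (dQ/dP)(P/Q) = (-6.539)(24.5/238.204).
|ε| < 1, so demand is inelastic at this price.

-0.67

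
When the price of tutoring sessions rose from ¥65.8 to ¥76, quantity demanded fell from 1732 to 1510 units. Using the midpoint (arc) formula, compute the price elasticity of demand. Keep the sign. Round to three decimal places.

-0.952

ΔQ = 1510 − 1732 = -222; ΔP = 76 − 65.8 = 10.2.
Midpoints: P̄ = 70.90, Q̄ = 1621.0.
ε = (ΔQ/ΔP)(P̄/Q̄) = (-222/10.2)(70.90/1621.0).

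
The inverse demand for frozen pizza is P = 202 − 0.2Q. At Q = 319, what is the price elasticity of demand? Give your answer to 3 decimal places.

-2.166

At Q = 319, P = 202 − 0.2(319) = 138.20.
dP/dQ = −0.2, so dQ/dP = 1/(−0.2) = -5.000.
ε = (dQ/dP)(P/Q) = (-5.000)(138.20/319).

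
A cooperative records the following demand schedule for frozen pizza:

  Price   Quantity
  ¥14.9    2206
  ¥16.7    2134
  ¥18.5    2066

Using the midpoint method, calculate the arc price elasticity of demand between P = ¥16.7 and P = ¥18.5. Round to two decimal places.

-0.32

At P = 16.7, Q = 2134; at P = 18.5, Q = 2066.
ΔQ = -68, ΔP = 1.8. Midpoints: P̄ = 17.60, Q̄ = 2100.0.
ε = (ΔQ/ΔP)(P̄/Q̄) = (-68/1.8)(17.60/2100.0).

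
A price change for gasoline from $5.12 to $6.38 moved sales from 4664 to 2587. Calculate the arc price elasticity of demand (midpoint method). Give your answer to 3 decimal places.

ΔQ = 2587 − 4664 = -2077; ΔP = 6.38 − 5.12 = 1.26.
Midpoints: P̄ = 5.75, Q̄ = 3625.5.
ε = (ΔQ/ΔP)(P̄/Q̄) = (-2077/1.26)(5.75/3625.5).

-2.614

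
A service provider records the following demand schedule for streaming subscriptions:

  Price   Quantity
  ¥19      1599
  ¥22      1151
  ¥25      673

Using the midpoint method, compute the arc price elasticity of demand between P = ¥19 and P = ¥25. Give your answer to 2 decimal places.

-2.99

At P = 19, Q = 1599; at P = 25, Q = 673.
ΔQ = -926, ΔP = 6. Midpoints: P̄ = 22.00, Q̄ = 1136.0.
ε = (ΔQ/ΔP)(P̄/Q̄) = (-926/6)(22.00/1136.0).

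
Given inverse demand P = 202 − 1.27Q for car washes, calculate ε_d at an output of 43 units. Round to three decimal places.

At Q = 43, P = 202 − 1.27(43) = 147.39.
dP/dQ = −1.27, so dQ/dP = 1/(−1.27) = -0.787.
ε = (dQ/dP)(P/Q) = (-0.787)(147.39/43).

-2.699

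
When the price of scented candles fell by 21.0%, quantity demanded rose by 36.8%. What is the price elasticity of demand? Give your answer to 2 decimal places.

ε = %ΔQ / %ΔP = (36.8)/(-21.0) = -1.752.

-1.75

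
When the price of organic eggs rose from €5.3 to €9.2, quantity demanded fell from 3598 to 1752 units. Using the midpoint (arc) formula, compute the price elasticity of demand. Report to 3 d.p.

-1.283

ΔQ = 1752 − 3598 = -1846; ΔP = 9.2 − 5.3 = 3.9.
Midpoints: P̄ = 7.25, Q̄ = 2675.0.
ε = (ΔQ/ΔP)(P̄/Q̄) = (-1846/3.9)(7.25/2675.0).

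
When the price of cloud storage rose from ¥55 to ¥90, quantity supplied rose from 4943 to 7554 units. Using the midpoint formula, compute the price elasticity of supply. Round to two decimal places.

0.87

ΔQ = 7554 − 4943 = 2611; ΔP = 90 − 55 = 35.
Midpoints: P̄ = 72.50, Q̄ = 6248.5.
ε_s = (ΔQ/ΔP)(P̄/Q̄) = (2611/35)(72.50/6248.5).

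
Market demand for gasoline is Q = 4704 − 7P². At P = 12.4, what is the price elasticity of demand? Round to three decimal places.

-0.593

At P = 12.4, Q = 3627.680.
dQ/dP = −14P = -173.600.
ε = (dQ/dP)(P/Q) = (-173.600)(12.4/3627.680).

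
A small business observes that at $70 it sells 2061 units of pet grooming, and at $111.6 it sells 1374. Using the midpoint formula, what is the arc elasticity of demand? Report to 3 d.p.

ΔQ = 1374 − 2061 = -687; ΔP = 111.6 − 70 = 41.6.
Midpoints: P̄ = 90.80, Q̄ = 1717.5.
ε = (ΔQ/ΔP)(P̄/Q̄) = (-687/41.6)(90.80/1717.5).

-0.873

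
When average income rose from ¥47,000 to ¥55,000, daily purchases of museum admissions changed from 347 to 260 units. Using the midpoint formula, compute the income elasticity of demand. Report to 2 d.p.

ΔQ = -87, ΔI = 8000. Midpoints: Ī = 51,000, Q̄ = 303.5.
ε_I = (ΔQ/ΔI)(Ī/Q̄) = (-87/8000)(51000/303.5).

-1.83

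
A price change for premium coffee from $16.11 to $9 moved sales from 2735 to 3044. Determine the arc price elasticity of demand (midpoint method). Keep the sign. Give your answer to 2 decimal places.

-0.19

ΔQ = 3044 − 2735 = 309; ΔP = 9 − 16.11 = -7.11.
Midpoints: P̄ = 12.55, Q̄ = 2889.5.
ε = (ΔQ/ΔP)(P̄/Q̄) = (309/-7.11)(12.55/2889.5).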